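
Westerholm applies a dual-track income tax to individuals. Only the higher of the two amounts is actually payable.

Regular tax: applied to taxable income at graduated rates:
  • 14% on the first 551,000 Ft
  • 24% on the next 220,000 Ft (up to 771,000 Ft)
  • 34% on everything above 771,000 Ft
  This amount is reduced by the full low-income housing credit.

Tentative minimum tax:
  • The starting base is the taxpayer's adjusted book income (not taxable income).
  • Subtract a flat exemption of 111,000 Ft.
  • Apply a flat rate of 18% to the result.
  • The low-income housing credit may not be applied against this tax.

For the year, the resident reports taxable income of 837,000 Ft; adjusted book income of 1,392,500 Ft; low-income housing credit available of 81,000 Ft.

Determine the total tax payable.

230,670 Ft

Tentative minimum tax:
  Base (adjusted book income): 1,392,500 Ft
  Less exemption 111,000 Ft → base 1,281,500 Ft
  1,281,500 Ft × 18% = 230,670 Ft

Regular tax:
  551,000 Ft × 14% = 77,140 Ft
  220,000 Ft × 24% = 52,800 Ft
  66,000 Ft × 34% = 22,440 Ft
  → 152,380 Ft
  Less low-income housing credit 81,000 Ft → 71,380 Ft

230,670 Ft > 71,380 Ft, so the tentative minimum tax is the binding amount.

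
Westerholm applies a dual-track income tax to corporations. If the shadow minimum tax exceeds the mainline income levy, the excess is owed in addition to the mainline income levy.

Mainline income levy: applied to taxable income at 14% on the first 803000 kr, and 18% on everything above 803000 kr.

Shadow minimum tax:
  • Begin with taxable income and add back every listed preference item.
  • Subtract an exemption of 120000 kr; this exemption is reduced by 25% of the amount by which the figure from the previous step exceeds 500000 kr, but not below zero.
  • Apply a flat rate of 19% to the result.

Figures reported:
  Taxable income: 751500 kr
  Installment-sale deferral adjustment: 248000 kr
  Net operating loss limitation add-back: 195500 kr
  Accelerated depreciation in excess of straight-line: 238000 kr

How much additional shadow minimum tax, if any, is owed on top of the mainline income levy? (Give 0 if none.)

Mainline income levy:
  751500 kr × 14% = 105210 kr

Shadow minimum tax:
  Adjusted income: 751500 kr + 248000 kr + 195500 kr + 238000 kr = 1433000 kr
  Exemption: 25% × (1433000 kr − 500000 kr) = 233250 kr ≥ 120000 kr, so the exemption is fully phased out
  Base: 1433000 kr − 0 kr = 1433000 kr
  1433000 kr × 19% = 272270 kr

Excess of shadow minimum tax over mainline income levy: 272270 kr − 105210 kr = 167060 kr.

167060 kr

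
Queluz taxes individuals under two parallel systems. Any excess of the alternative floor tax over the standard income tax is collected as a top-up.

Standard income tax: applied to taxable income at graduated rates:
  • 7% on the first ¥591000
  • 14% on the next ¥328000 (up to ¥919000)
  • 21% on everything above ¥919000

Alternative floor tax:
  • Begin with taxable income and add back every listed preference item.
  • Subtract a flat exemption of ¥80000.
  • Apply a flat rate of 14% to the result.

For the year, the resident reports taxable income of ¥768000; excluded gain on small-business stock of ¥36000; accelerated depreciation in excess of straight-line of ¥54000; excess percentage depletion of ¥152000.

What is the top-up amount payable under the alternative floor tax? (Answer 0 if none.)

Standard income tax:
  ¥591000 × 7% = ¥41370
  ¥177000 × 14% = ¥24780
  → ¥66150

Alternative floor tax:
  Adjusted income: ¥768000 + ¥36000 + ¥54000 + ¥152000 = ¥1010000
  Less exemption ¥80000 → base ¥930000
  ¥930000 × 14% = ¥130200

Excess of alternative floor tax over standard income tax: ¥130200 − ¥66150 = ¥64050.

¥64050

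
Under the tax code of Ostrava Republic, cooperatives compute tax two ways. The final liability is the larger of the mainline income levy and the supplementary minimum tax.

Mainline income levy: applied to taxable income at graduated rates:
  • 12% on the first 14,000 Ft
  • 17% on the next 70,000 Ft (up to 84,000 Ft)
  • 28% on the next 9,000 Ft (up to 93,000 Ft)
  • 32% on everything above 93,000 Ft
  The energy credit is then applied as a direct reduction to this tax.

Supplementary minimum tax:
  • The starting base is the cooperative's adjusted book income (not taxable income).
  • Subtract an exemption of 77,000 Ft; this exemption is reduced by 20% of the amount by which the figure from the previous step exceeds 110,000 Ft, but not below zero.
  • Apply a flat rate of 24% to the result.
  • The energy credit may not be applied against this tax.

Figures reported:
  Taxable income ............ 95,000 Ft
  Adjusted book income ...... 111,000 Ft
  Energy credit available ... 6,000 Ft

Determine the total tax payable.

10,740 Ft

Supplementary minimum tax:
  Base (adjusted book income): 111,000 Ft
  Exemption: 77,000 Ft − 20% × (111,000 Ft − 110,000 Ft) = 77,000 Ft − 200 Ft = 76,800 Ft
  Base: 111,000 Ft − 76,800 Ft = 34,200 Ft
  34,200 Ft × 24% = 8,208 Ft

Mainline income levy:
  14,000 Ft × 12% = 1,680 Ft
  70,000 Ft × 17% = 11,900 Ft
  9,000 Ft × 28% = 2,520 Ft
  2,000 Ft × 32% = 640 Ft
  → 16,740 Ft
  Less energy credit 6,000 Ft → 10,740 Ft

10,740 Ft > 8,208 Ft, so the mainline income levy governs.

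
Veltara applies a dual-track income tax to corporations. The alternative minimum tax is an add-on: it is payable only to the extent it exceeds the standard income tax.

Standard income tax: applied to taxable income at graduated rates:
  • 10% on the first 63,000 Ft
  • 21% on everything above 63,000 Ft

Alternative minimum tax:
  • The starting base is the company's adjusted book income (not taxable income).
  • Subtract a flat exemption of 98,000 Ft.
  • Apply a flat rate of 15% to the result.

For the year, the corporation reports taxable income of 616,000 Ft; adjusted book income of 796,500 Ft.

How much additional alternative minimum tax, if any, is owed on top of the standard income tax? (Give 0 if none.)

Standard income tax:
  63,000 Ft × 10% = 6,300 Ft
  553,000 Ft × 21% = 116,130 Ft
  → 122,430 Ft

Alternative minimum tax:
  Base (adjusted book income): 796,500 Ft
  Less exemption 98,000 Ft → base 698,500 Ft
  698,500 Ft × 15% = 104,775 Ft

104,775 Ft ≤ 122,430 Ft, so no add-on is due.

0 Ft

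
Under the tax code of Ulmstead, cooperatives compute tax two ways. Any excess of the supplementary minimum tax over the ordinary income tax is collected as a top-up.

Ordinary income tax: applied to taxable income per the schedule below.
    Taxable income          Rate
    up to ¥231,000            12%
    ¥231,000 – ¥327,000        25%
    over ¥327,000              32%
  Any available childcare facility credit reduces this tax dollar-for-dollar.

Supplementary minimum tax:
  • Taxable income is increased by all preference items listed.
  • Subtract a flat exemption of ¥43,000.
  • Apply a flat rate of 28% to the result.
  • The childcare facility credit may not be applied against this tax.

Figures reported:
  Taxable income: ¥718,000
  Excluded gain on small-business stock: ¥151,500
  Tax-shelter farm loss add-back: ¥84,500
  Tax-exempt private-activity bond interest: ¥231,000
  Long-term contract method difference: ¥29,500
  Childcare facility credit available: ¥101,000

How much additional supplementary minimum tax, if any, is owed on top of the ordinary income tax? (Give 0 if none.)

Supplementary minimum tax:
  Adjusted income: ¥718,000 + ¥151,500 + ¥84,500 + ¥231,000 + ¥29,500 = ¥1,214,500
  Less exemption ¥43,000 → base ¥1,171,500
  ¥1,171,500 × 28% = ¥328,020

Ordinary income tax:
  ¥231,000 × 12% = ¥27,720
  ¥96,000 × 25% = ¥24,000
  ¥391,000 × 32% = ¥125,120
  → ¥176,840
  Less childcare facility credit ¥101,000 → ¥75,840

Excess of supplementary minimum tax over ordinary income tax: ¥328,020 − ¥75,840 = ¥252,180.

¥252,180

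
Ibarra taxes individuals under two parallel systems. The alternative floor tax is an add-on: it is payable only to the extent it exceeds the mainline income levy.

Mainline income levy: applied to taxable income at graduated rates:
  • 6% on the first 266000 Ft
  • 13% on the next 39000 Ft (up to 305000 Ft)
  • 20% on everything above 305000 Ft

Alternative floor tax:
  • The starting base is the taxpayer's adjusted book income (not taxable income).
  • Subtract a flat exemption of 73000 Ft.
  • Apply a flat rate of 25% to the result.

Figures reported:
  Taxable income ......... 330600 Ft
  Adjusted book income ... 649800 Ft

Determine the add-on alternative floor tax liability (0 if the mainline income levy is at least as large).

Mainline income levy:
  266000 Ft × 6% = 15960 Ft
  39000 Ft × 13% = 5070 Ft
  25600 Ft × 20% = 5120 Ft
  → 26150 Ft

Alternative floor tax:
  Base (adjusted book income): 649800 Ft
  Less exemption 73000 Ft → base 576800 Ft
  576800 Ft × 25% = 144200 Ft

Excess of alternative floor tax over mainline income levy: 144200 Ft − 26150 Ft = 118050 Ft.

118050 Ft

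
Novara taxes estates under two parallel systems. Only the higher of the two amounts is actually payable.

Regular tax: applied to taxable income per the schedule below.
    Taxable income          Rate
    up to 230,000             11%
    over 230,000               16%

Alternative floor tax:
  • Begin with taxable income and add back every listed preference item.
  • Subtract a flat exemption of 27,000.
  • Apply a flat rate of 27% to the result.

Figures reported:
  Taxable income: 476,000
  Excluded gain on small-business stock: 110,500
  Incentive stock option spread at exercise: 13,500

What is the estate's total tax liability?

Regular tax:
  230,000 × 11% = 25,300
  246,000 × 16% = 39,360
  → 64,660

Alternative floor tax:
  Adjusted income: 476,000 + 110,500 + 13,500 = 600,000
  Less exemption 27,000 → base 573,000
  573,000 × 27% = 154,710

154,710 > 64,660, so the alternative floor tax is the binding amount.

154,710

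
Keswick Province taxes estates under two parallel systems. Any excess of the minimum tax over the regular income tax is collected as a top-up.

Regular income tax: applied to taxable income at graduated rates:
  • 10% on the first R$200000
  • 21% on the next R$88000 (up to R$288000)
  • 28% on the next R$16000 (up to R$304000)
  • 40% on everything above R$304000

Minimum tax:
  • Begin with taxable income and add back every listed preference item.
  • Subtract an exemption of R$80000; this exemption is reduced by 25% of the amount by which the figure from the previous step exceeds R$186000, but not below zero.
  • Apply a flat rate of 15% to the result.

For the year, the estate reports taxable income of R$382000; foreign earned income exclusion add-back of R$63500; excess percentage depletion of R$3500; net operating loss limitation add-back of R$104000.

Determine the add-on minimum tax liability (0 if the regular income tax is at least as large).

R$8790

Minimum tax:
  Adjusted income: R$382000 + R$63500 + R$3500 + R$104000 = R$553000
  Exemption: 25% × (R$553000 − R$186000) = R$91750 ≥ R$80000, so the exemption is fully phased out
  Base: R$553000 − R$0 = R$553000
  R$553000 × 15% = R$82950

Regular income tax:
  R$200000 × 10% = R$20000
  R$88000 × 21% = R$18480
  R$16000 × 28% = R$4480
  R$78000 × 40% = R$31200
  → R$74160

Excess of minimum tax over regular income tax: R$82950 − R$74160 = R$8790.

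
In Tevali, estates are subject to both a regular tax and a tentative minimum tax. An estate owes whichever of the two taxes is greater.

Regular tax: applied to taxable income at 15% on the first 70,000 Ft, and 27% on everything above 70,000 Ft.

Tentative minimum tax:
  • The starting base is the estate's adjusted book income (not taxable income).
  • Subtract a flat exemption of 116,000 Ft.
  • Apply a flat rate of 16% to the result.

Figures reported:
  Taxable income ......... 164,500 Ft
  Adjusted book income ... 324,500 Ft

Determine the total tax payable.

Tentative minimum tax:
  Base (adjusted book income): 324,500 Ft
  Less exemption 116,000 Ft → base 208,500 Ft
  208,500 Ft × 16% = 33,360 Ft

Regular tax:
  70,000 Ft × 15% = 10,500 Ft
  94,500 Ft × 27% = 25,515 Ft
  → 36,015 Ft

36,015 Ft > 33,360 Ft, so the regular tax governs.

36,015 Ft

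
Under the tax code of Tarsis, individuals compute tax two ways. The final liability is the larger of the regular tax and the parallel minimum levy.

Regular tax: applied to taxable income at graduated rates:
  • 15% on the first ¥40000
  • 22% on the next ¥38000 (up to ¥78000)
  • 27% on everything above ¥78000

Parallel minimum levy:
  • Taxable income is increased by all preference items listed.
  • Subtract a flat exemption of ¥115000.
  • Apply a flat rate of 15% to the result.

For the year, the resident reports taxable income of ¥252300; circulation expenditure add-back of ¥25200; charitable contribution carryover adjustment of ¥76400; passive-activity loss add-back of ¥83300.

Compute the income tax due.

¥61421

Regular tax:
  ¥40000 × 15% = ¥6000
  ¥38000 × 22% = ¥8360
  ¥174300 × 27% = ¥47061
  → ¥61421

Parallel minimum levy:
  Adjusted income: ¥252300 + ¥25200 + ¥76400 + ¥83300 = ¥437200
  Less exemption ¥115000 → base ¥322200
  ¥322200 × 15% = ¥48330

¥61421 > ¥48330, so the regular tax governs.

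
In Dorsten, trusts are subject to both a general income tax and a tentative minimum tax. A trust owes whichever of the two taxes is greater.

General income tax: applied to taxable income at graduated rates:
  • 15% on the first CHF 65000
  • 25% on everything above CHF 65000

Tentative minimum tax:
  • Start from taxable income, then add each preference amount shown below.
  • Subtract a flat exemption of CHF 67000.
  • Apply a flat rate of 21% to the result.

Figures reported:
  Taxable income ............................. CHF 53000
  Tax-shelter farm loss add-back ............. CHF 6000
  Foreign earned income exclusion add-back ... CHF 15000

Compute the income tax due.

CHF 7950

General income tax:
  CHF 53000 × 15% = CHF 7950

Tentative minimum tax:
  Adjusted income: CHF 53000 + CHF 6000 + CHF 15000 = CHF 74000
  Less exemption CHF 67000 → base CHF 7000
  CHF 7000 × 21% = CHF 1470

CHF 7950 > CHF 1470, so the general income tax governs.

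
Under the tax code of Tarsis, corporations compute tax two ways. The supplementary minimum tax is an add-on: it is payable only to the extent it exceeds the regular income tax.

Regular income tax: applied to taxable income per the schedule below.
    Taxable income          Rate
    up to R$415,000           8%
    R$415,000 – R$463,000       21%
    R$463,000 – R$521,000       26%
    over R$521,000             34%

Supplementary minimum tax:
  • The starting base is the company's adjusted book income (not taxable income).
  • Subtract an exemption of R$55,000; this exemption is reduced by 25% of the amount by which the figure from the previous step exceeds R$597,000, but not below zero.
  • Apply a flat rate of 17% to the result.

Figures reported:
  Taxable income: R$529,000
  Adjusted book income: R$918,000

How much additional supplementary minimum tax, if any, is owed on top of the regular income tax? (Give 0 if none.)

Supplementary minimum tax:
  Base (adjusted book income): R$918,000
  Exemption: 25% × (R$918,000 − R$597,000) = R$80,250 ≥ R$55,000, so the exemption is fully phased out
  Base: R$918,000 − R$0 = R$918,000
  R$918,000 × 17% = R$156,060

Regular income tax:
  R$415,000 × 8% = R$33,200
  R$48,000 × 21% = R$10,080
  R$58,000 × 26% = R$15,080
  R$8,000 × 34% = R$2,720
  → R$61,080

Excess of supplementary minimum tax over regular income tax: R$156,060 − R$61,080 = R$94,980.

R$94,980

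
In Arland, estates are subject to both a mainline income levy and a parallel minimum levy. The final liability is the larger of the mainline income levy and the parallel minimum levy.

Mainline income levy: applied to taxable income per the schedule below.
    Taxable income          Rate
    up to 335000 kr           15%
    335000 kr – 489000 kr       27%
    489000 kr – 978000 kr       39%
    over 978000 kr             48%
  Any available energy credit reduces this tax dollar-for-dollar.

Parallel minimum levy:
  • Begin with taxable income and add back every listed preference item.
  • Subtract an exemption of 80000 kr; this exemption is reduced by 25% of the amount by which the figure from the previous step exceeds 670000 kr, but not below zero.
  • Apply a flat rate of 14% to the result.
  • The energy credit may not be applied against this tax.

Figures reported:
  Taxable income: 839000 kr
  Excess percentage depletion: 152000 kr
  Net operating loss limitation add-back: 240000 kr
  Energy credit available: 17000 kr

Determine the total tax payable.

Parallel minimum levy:
  Adjusted income: 839000 kr + 152000 kr + 240000 kr = 1231000 kr
  Exemption: 25% × (1231000 kr − 670000 kr) = 140250 kr ≥ 80000 kr, so the exemption is fully phased out
  Base: 1231000 kr − 0 kr = 1231000 kr
  1231000 kr × 14% = 172340 kr

Mainline income levy:
  335000 kr × 15% = 50250 kr
  154000 kr × 27% = 41580 kr
  350000 kr × 39% = 136500 kr
  → 228330 kr
  Less energy credit 17000 kr → 211330 kr

211330 kr > 172340 kr, so the mainline income levy governs.

211330 kr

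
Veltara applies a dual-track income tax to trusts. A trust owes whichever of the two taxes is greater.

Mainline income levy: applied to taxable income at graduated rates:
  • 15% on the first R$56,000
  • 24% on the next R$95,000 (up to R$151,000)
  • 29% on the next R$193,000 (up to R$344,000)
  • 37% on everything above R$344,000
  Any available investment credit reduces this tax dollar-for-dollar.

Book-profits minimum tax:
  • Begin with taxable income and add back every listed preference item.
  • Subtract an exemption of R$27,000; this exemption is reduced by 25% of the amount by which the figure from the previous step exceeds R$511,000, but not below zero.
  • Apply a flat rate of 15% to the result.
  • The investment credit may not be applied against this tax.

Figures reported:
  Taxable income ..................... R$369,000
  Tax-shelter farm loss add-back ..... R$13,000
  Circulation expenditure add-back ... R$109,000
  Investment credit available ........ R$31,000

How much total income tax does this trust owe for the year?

R$69,600

Book-profits minimum tax:
  Adjusted income: R$369,000 + R$13,000 + R$109,000 = R$491,000
  Exemption: R$491,000 ≤ R$511,000, so full R$27,000 applies
  Base: R$491,000 − R$27,000 = R$464,000
  R$464,000 × 15% = R$69,600

Mainline income levy:
  R$56,000 × 15% = R$8,400
  R$95,000 × 24% = R$22,800
  R$193,000 × 29% = R$55,970
  R$25,000 × 37% = R$9,250
  → R$96,420
  Less investment credit R$31,000 → R$65,420

R$69,600 > R$65,420, so the book-profits minimum tax is the binding amount.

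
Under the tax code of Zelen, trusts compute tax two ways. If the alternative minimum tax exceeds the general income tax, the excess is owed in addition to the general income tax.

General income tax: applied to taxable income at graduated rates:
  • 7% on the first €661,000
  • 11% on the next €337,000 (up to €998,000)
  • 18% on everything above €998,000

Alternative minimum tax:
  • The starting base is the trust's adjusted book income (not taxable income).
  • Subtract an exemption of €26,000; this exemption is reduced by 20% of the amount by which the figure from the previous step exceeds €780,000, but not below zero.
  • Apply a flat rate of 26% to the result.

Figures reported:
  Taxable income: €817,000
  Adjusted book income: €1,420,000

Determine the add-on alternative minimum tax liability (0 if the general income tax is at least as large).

€305,770

Alternative minimum tax:
  Base (adjusted book income): €1,420,000
  Exemption: 20% × (€1,420,000 − €780,000) = €128,000 ≥ €26,000, so the exemption is fully phased out
  Base: €1,420,000 − €0 = €1,420,000
  €1,420,000 × 26% = €369,200

General income tax:
  €661,000 × 7% = €46,270
  €156,000 × 11% = €17,160
  → €63,430

Excess of alternative minimum tax over general income tax: €369,200 − €63,430 = €305,770.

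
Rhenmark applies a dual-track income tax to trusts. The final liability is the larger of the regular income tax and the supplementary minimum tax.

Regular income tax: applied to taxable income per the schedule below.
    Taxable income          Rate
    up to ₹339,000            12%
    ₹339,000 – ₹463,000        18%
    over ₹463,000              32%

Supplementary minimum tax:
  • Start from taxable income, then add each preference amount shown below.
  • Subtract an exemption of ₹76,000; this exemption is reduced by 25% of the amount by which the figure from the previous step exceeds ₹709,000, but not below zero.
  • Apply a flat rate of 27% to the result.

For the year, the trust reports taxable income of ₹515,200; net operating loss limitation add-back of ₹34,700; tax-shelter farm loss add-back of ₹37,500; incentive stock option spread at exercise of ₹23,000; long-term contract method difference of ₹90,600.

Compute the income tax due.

₹168,750

Supplementary minimum tax:
  Adjusted income: ₹515,200 + ₹34,700 + ₹37,500 + ₹23,000 + ₹90,600 = ₹701,000
  Exemption: ₹701,000 ≤ ₹709,000, so full ₹76,000 applies
  Base: ₹701,000 − ₹76,000 = ₹625,000
  ₹625,000 × 27% = ₹168,750

Regular income tax:
  ₹339,000 × 12% = ₹40,680
  ₹124,000 × 18% = ₹22,320
  ₹52,200 × 32% = ₹16,704
  → ₹79,704

₹168,750 > ₹79,704, so the supplementary minimum tax is the binding amount.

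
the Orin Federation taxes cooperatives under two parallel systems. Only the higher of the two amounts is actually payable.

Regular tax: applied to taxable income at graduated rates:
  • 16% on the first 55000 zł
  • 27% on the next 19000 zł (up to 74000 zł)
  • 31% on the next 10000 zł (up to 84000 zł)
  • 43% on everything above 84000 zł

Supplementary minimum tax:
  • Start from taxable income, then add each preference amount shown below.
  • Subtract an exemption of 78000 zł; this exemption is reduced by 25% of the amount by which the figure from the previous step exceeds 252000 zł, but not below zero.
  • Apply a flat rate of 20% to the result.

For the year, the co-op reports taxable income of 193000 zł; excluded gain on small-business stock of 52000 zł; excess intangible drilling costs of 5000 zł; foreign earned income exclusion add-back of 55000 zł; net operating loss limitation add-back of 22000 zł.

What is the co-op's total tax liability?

Regular tax:
  55000 zł × 16% = 8800 zł
  19000 zł × 27% = 5130 zł
  10000 zł × 31% = 3100 zł
  109000 zł × 43% = 46870 zł
  → 63900 zł

Supplementary minimum tax:
  Adjusted income: 193000 zł + 52000 zł + 5000 zł + 55000 zł + 22000 zł = 327000 zł
  Exemption: 78000 zł − 25% × (327000 zł − 252000 zł) = 78000 zł − 18750 zł = 59250 zł
  Base: 327000 zł − 59250 zł = 267750 zł
  267750 zł × 20% = 53550 zł

63900 zł > 53550 zł, so the regular tax governs.

63900 zł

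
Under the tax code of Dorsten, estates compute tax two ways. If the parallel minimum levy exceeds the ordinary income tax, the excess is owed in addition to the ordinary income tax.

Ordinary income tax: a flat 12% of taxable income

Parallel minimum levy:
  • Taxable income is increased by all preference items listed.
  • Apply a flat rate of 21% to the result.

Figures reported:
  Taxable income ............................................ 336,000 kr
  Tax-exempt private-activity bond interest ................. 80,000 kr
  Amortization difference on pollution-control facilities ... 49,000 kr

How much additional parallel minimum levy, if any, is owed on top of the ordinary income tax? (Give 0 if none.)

57,330 kr

Parallel minimum levy:
  Adjusted income: 336,000 kr + 80,000 kr + 49,000 kr = 465,000 kr
  465,000 kr × 21% = 97,650 kr

Ordinary income tax:
  336,000 kr × 12% = 40,320 kr

Excess of parallel minimum levy over ordinary income tax: 97,650 kr − 40,320 kr = 57,330 kr.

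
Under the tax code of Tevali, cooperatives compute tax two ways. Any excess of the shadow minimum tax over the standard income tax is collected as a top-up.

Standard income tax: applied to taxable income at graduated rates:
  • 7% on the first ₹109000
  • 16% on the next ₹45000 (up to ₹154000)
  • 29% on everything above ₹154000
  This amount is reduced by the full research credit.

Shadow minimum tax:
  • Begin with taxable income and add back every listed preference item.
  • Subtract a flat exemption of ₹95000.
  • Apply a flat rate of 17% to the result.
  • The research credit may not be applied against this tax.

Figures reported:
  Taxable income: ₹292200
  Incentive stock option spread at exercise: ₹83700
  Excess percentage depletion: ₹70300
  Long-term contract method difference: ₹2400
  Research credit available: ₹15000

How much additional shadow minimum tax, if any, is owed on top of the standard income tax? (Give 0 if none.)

₹20204

Standard income tax:
  ₹109000 × 7% = ₹7630
  ₹45000 × 16% = ₹7200
  ₹138200 × 29% = ₹40078
  → ₹54908
  Less research credit ₹15000 → ₹39908

Shadow minimum tax:
  Adjusted income: ₹292200 + ₹83700 + ₹70300 + ₹2400 = ₹448600
  Less exemption ₹95000 → base ₹353600
  ₹353600 × 17% = ₹60112

Excess of shadow minimum tax over standard income tax: ₹60112 − ₹39908 = ₹20204.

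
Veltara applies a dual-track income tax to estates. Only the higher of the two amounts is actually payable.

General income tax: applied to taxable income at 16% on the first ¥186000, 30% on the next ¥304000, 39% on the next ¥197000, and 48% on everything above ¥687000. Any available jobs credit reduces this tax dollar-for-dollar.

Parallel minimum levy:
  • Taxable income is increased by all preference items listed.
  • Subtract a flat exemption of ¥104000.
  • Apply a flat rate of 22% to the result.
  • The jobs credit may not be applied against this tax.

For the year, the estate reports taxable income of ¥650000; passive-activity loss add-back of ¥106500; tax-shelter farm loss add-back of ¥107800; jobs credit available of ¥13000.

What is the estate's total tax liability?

¥170360

Parallel minimum levy:
  Adjusted income: ¥650000 + ¥106500 + ¥107800 = ¥864300
  Less exemption ¥104000 → base ¥760300
  ¥760300 × 22% = ¥167266

General income tax:
  ¥186000 × 16% = ¥29760
  ¥304000 × 30% = ¥91200
  ¥160000 × 39% = ¥62400
  → ¥183360
  Less jobs credit ¥13000 → ¥170360

¥170360 > ¥167266, so the general income tax governs.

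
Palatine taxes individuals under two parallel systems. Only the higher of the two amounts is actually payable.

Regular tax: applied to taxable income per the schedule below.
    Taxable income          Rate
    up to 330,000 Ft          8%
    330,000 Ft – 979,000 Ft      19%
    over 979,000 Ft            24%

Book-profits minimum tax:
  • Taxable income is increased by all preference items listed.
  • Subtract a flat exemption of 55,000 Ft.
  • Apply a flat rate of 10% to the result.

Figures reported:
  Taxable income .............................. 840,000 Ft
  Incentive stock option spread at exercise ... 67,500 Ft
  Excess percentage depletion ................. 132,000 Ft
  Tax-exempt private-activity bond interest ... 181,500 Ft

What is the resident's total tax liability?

Book-profits minimum tax:
  Adjusted income: 840,000 Ft + 67,500 Ft + 132,000 Ft + 181,500 Ft = 1,221,000 Ft
  Less exemption 55,000 Ft → base 1,166,000 Ft
  1,166,000 Ft × 10% = 116,600 Ft

Regular tax:
  330,000 Ft × 8% = 26,400 Ft
  510,000 Ft × 19% = 96,900 Ft
  → 123,300 Ft

123,300 Ft > 116,600 Ft, so the regular tax governs.

123,300 Ft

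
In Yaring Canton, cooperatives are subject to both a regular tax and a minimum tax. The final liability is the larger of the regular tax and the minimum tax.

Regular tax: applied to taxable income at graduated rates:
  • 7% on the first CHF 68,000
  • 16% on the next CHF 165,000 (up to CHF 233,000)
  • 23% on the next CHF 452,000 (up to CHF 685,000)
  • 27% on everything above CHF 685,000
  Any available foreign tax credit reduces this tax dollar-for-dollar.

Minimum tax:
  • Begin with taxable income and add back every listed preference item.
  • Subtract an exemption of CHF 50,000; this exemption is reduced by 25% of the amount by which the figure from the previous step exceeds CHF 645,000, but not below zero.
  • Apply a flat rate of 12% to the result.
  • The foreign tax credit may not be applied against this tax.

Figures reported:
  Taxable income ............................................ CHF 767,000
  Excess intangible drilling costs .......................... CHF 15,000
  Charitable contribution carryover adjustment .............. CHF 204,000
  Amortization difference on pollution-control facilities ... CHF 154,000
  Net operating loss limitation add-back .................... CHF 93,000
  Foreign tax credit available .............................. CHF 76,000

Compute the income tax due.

CHF 147,960

Minimum tax:
  Adjusted income: CHF 767,000 + CHF 15,000 + CHF 204,000 + CHF 154,000 + CHF 93,000 = CHF 1,233,000
  Exemption: 25% × (CHF 1,233,000 − CHF 645,000) = CHF 147,000 ≥ CHF 50,000, so the exemption is fully phased out
  Base: CHF 1,233,000 − CHF 0 = CHF 1,233,000
  CHF 1,233,000 × 12% = CHF 147,960

Regular tax:
  CHF 68,000 × 7% = CHF 4,760
  CHF 165,000 × 16% = CHF 26,400
  CHF 452,000 × 23% = CHF 103,960
  CHF 82,000 × 27% = CHF 22,140
  → CHF 157,260
  Less foreign tax credit CHF 76,000 → CHF 81,260

CHF 147,960 > CHF 81,260, so the minimum tax is the binding amount.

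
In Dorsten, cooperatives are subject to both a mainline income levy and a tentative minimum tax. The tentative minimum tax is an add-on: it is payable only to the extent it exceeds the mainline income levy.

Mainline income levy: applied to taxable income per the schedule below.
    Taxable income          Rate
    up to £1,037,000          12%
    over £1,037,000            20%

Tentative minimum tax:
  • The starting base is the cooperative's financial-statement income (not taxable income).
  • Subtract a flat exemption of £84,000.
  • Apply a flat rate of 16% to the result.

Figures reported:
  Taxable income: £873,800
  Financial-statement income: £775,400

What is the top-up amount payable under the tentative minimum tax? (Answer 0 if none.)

Mainline income levy:
  £873,800 × 12% = £104,856

Tentative minimum tax:
  Base (financial-statement income): £775,400
  Less exemption £84,000 → base £691,400
  £691,400 × 16% = £110,624

Excess of tentative minimum tax over mainline income levy: £110,624 − £104,856 = £5,768.

£5,768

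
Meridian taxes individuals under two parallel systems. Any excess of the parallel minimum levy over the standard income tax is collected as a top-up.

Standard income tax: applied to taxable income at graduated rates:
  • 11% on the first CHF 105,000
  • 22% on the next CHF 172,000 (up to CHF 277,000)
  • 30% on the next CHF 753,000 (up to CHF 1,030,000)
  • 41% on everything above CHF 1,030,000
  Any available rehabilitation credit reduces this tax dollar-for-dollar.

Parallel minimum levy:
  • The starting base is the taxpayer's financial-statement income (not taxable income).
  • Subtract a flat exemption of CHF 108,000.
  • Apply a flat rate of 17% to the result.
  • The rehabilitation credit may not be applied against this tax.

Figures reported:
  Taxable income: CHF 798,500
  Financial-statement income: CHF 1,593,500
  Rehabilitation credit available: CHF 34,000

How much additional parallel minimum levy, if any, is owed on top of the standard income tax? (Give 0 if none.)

CHF 80,695

Parallel minimum levy:
  Base (financial-statement income): CHF 1,593,500
  Less exemption CHF 108,000 → base CHF 1,485,500
  CHF 1,485,500 × 17% = CHF 252,535

Standard income tax:
  CHF 105,000 × 11% = CHF 11,550
  CHF 172,000 × 22% = CHF 37,840
  CHF 521,500 × 30% = CHF 156,450
  → CHF 205,840
  Less rehabilitation credit CHF 34,000 → CHF 171,840

Excess of parallel minimum levy over standard income tax: CHF 252,535 − CHF 171,840 = CHF 80,695.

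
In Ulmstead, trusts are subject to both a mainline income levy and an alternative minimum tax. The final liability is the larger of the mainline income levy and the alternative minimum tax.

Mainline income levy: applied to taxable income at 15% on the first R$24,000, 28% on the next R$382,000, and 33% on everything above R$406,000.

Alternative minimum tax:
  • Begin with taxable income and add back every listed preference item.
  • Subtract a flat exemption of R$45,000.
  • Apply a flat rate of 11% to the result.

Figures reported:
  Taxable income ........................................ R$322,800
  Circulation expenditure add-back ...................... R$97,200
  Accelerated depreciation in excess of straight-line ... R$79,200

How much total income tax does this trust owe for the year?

Mainline income levy:
  R$24,000 × 15% = R$3,600
  R$298,800 × 28% = R$83,664
  → R$87,264

Alternative minimum tax:
  Adjusted income: R$322,800 + R$97,200 + R$79,200 = R$499,200
  Less exemption R$45,000 → base R$454,200
  R$454,200 × 11% = R$49,962

R$87,264 > R$49,962, so the mainline income levy governs.

R$87,264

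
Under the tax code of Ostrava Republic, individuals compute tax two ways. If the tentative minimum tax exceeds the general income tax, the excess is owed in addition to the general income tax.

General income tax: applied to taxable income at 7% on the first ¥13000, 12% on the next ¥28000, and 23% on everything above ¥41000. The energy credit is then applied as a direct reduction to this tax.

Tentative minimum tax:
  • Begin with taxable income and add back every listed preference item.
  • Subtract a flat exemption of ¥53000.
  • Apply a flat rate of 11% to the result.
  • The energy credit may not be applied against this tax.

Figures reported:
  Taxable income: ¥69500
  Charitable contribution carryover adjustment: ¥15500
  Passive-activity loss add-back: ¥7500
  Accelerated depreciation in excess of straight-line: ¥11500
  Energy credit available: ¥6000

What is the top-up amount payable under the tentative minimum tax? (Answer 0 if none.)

Tentative minimum tax:
  Adjusted income: ¥69500 + ¥15500 + ¥7500 + ¥11500 = ¥104000
  Less exemption ¥53000 → base ¥51000
  ¥51000 × 11% = ¥5610

General income tax:
  ¥13000 × 7% = ¥910
  ¥28000 × 12% = ¥3360
  ¥28500 × 23% = ¥6555
  → ¥10825
  Less energy credit ¥6000 → ¥4825

Excess of tentative minimum tax over general income tax: ¥5610 − ¥4825 = ¥785.

¥785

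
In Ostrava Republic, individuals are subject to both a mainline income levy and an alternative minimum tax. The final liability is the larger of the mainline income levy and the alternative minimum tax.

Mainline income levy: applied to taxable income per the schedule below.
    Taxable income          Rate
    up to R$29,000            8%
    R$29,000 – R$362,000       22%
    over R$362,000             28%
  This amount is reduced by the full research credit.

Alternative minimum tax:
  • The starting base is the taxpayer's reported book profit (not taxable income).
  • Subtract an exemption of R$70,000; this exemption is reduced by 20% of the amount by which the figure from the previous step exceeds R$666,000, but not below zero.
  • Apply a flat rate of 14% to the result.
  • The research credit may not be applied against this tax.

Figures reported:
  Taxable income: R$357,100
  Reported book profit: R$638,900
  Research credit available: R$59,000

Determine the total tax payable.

R$79,646

Mainline income levy:
  R$29,000 × 8% = R$2,320
  R$328,100 × 22% = R$72,182
  → R$74,502
  Less research credit R$59,000 → R$15,502

Alternative minimum tax:
  Base (reported book profit): R$638,900
  Exemption: R$638,900 ≤ R$666,000, so full R$70,000 applies
  Base: R$638,900 − R$70,000 = R$568,900
  R$568,900 × 14% = R$79,646

R$79,646 > R$15,502, so the alternative minimum tax is the binding amount.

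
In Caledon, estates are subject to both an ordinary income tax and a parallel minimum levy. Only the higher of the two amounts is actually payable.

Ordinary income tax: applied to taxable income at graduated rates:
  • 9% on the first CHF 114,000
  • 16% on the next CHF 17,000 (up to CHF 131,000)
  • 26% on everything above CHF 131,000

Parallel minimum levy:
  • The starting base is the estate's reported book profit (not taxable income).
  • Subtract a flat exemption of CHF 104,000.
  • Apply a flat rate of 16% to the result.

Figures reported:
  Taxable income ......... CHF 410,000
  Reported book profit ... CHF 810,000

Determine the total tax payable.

Parallel minimum levy:
  Base (reported book profit): CHF 810,000
  Less exemption CHF 104,000 → base CHF 706,000
  CHF 706,000 × 16% = CHF 112,960

Ordinary income tax:
  CHF 114,000 × 9% = CHF 10,260
  CHF 17,000 × 16% = CHF 2,720
  CHF 279,000 × 26% = CHF 72,540
  → CHF 85,520

CHF 112,960 > CHF 85,520, so the parallel minimum levy is the binding amount.

CHF 112,960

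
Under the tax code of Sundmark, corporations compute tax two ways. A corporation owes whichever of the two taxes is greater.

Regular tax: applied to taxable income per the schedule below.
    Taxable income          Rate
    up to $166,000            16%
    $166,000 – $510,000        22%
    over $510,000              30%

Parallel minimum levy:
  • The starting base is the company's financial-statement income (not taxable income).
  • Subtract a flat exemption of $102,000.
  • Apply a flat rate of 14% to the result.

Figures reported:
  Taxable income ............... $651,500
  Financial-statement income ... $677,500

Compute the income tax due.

$144,690

Parallel minimum levy:
  Base (financial-statement income): $677,500
  Less exemption $102,000 → base $575,500
  $575,500 × 14% = $80,570

Regular tax:
  $166,000 × 16% = $26,560
  $344,000 × 22% = $75,680
  $141,500 × 30% = $42,450
  → $144,690

$144,690 > $80,570, so the regular tax governs.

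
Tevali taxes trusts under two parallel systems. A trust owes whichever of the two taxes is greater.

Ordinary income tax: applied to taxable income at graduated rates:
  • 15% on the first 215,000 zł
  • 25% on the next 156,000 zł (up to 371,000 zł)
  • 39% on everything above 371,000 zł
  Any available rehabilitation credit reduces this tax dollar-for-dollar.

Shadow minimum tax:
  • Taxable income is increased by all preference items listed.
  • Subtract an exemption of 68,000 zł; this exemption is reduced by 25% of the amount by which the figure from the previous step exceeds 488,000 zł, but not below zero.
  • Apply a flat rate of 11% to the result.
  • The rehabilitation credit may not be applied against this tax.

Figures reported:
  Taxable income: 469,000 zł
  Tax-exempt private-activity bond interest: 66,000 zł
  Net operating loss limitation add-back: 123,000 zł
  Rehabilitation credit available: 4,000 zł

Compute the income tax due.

105,470 zł

Shadow minimum tax:
  Adjusted income: 469,000 zł + 66,000 zł + 123,000 zł = 658,000 zł
  Exemption: 68,000 zł − 25% × (658,000 zł − 488,000 zł) = 68,000 zł − 42,500 zł = 25,500 zł
  Base: 658,000 zł − 25,500 zł = 632,500 zł
  632,500 zł × 11% = 69,575 zł

Ordinary income tax:
  215,000 zł × 15% = 32,250 zł
  156,000 zł × 25% = 39,000 zł
  98,000 zł × 39% = 38,220 zł
  → 109,470 zł
  Less rehabilitation credit 4,000 zł → 105,470 zł

105,470 zł > 69,575 zł, so the ordinary income tax governs.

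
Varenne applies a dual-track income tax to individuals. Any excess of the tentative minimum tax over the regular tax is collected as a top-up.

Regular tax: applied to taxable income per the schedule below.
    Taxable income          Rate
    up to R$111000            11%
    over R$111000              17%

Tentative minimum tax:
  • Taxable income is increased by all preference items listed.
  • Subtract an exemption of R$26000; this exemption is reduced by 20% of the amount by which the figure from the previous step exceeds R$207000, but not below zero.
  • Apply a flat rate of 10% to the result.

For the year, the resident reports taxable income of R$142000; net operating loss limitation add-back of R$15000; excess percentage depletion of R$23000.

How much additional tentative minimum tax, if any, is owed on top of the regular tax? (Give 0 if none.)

R$0

Regular tax:
  R$111000 × 11% = R$12210
  R$31000 × 17% = R$5270
  → R$17480

Tentative minimum tax:
  Adjusted income: R$142000 + R$15000 + R$23000 = R$180000
  Exemption: R$180000 ≤ R$207000, so full R$26000 applies
  Base: R$180000 − R$26000 = R$154000
  R$154000 × 10% = R$15400

R$15400 ≤ R$17480, so no add-on is due.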